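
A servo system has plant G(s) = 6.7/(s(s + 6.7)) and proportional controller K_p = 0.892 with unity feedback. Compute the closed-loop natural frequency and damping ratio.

1 + K_p·G(s) = 0 gives s² + 6.7s + 5.976 = 0.
So ω_n² = 5.976 ⇒ ω_n = 2.445 rad/s, and ζ = 6.7/(2ω_n) = 1.37.

ω_n = 2.44 rad/s, ζ = 1.37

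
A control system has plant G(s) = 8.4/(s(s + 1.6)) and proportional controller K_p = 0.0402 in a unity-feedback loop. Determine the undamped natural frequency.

ω_n = 0.581 rad/s

With unity feedback the closed-loop characteristic equation is s² + 1.6s + 0.0402·8.4 = s² + 1.6s + 0.3377 = 0.
So ω_n² = 0.3377 ⇒ ω_n = 0.5811 rad/s, and ζ = 1.6/(2ω_n) = 1.38.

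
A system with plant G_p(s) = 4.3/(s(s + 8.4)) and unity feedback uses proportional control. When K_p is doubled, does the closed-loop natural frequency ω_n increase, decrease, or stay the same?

increase

ω_n = √(4.3·K_p), which grows with K_p.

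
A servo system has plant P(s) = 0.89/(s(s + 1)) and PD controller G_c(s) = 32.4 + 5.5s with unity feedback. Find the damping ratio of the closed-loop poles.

Forward path: (32.4 + 5.5s)·0.89/(s(s+1)). The closed-loop characteristic equation is s² + (1 + 0.89·5.5)s + 0.89·32.4 = 0.
That is s² + 5.895s + 28.84 = 0, so ω_n = 5.37 rad/s and ζ = 5.895/(2·5.37) = 0.5489.

ζ = 0.549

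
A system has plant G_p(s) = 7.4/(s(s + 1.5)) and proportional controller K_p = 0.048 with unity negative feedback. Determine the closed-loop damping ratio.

The closed-loop denominator is s(s+1.5) + 0.048·7.4 = s² + 1.5s + 0.3552.
Matching s² + 2ζω_n s + ω_n²: ω_n = √0.3552 = 0.596 rad/s and 2ζω_n = 1.5, so ζ = 1.5/(2·0.596) = 1.26.

ζ = 1.26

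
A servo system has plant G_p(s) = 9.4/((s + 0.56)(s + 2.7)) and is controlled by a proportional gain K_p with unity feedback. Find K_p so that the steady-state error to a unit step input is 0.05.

K_p = 3.06

For a type-0 loop with proportional control, e_ss = 1/(1 + K_p·G_p(0)).
G_p(0) = 6.217. Require 1/(1 + K_p·6.217) = 0.05, so 1 + 6.217·K_p = 20.
K_p = (20 − 1)/6.217 = 3.06.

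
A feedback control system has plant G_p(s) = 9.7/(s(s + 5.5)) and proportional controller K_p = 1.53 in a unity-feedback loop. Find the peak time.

Closed-loop characteristic equation: s² + 5.5s + 14.84 = 0, so ω_n = 3.852 rad/s and ζ = 5.5/(2·3.852) = 0.7138.
Damped frequency ω_d = ω_n√(1−ζ²) = 2.698 rad/s, so peak time T_p = π/ω_d = 1.16 s.

T_p = 1.16 s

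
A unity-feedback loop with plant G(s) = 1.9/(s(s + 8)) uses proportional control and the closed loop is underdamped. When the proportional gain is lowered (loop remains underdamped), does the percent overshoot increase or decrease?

ζ = 8/(2√(1.9K_p)) rises as K_p falls; higher damping means less overshoot.

decrease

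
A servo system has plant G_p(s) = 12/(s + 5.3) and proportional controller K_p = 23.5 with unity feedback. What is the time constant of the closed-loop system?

Closed-loop transfer function: T(s) = K_p·G_p(s)/(1 + K_p·G_p(s)) = 282/(s + 5.3 + 282) = 282/(s + 287.3).
Time constant τ = 1/287.3 = 0.00348 s.

τ = 0.00348 s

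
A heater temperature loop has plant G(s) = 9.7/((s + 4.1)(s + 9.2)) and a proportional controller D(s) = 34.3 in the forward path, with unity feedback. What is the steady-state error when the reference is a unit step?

The loop is type 0. Static position error constant K_pos = D(0)·G(0) = 34.3·0.2572 = 8.821.
Steady-state error to a unit step: e_ss = 1/(1+K_pos) = 1/9.821 = 0.102.

0.102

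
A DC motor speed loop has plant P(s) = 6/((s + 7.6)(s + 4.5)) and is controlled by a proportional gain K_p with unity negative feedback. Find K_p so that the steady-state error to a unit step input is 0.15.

Steady-state error for a unit step on this type-0 loop is 1/(1 + K_p·P(0)).
P(0) = 0.1754. Require 1/(1 + K_p·0.1754) = 0.15, so 1 + 0.1754·K_p = 6.667.
K_p = (6.667 − 1)/0.1754 = 32.3.

K_p = 32.3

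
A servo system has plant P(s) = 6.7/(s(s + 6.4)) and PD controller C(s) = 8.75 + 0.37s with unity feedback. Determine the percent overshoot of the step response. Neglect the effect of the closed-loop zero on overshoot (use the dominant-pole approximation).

10.7%

Forward path: (8.75 + 0.37s)·6.7/(s(s+6.4)). The closed-loop characteristic equation is s² + (6.4 + 6.7·0.37)s + 6.7·8.75 = 0.
That is s² + 8.879s + 58.62 = 0, so ω_n = 7.657 rad/s and ζ = 8.879/(2·7.657) = 0.5798.
%OS = 100·exp(−πζ/√(1−ζ²)) = 10.7%.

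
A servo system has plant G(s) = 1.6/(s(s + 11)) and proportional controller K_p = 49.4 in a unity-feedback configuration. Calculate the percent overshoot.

Closed-loop characteristic equation: s² + 11s + 79.04 = 0, so ω_n = 8.89 rad/s and ζ = 11/(2·8.89) = 0.6186.
%OS = 100·exp(−πζ/√(1−ζ²)) = 100·exp(−π·0.6186/√0.6173) = 8.43%.

8.43%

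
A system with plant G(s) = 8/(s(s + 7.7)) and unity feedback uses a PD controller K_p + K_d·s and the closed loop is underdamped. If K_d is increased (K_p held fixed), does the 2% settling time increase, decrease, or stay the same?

decrease

Characteristic equation s² + (7.7 + 8K_d)s + 8K_p = 0: raising K_d increases ζω_n = (7.7+8K_d)/2 while the loop stays underdamped, so T_s ≈ 4/(ζω_n) decreases.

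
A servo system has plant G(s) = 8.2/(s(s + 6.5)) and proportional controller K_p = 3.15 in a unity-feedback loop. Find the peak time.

T_p = 0.804 s

Closed-loop characteristic equation: s² + 6.5s + 25.83 = 0, so ω_n = 5.082 rad/s and ζ = 6.5/(2·5.082) = 0.6395.
Damped frequency ω_d = ω_n√(1−ζ²) = 3.907 rad/s, so peak time T_p = π/ω_d = 0.804 s.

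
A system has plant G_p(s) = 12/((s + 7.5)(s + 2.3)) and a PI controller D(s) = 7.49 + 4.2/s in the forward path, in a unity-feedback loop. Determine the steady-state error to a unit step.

The open loop D(s)G_p(s) has a pole at the origin (type 1), so the static position error constant is infinite and e_ss = 1/(1+∞) = 0.

0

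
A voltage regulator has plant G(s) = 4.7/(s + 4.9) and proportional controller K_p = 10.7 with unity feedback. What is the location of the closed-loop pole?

Closed-loop transfer function: T(s) = K_p·G(s)/(1 + K_p·G(s)) = 50.29/(s + 4.9 + 50.29) = 50.29/(s + 55.19).
The closed-loop pole is at s = −55.19.

s = -55.19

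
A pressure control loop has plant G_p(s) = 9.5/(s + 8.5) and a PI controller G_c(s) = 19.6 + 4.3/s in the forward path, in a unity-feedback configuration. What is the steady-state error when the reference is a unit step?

0

The open loop G_c(s)G_p(s) has a pole at the origin (type 1), so the static position error constant is infinite and e_ss = 1/(1+∞) = 0.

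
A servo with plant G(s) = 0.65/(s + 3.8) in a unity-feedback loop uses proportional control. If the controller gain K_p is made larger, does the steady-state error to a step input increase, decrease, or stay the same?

decrease

e_ss = 1/(1 + K_p·G(0)); a larger K_p raises the denominator, so e_ss decreases.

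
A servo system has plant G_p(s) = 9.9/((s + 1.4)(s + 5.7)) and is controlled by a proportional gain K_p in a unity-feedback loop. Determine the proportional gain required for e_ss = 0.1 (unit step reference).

K_p = 7.25

For a type-0 loop with proportional control, e_ss = 1/(1 + K_p·G_p(0)).
G_p(0) = 1.241. Require 1/(1 + K_p·1.241) = 0.1, so 1 + 1.241·K_p = 10.
K_p = (10 − 1)/1.241 = 7.25.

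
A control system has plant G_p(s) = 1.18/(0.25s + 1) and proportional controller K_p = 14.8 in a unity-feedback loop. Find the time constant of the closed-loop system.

Closed loop: T(s) = K_p·G_p/(1+K_p·G_p) = 17.46/(0.25s + 1 + 17.46), with pole at s = −(1 + 17.46)/0.25 = −73.86.
Closed-loop time constant τ = 1/73.86 = 0.0135 s.

τ = 0.0135 s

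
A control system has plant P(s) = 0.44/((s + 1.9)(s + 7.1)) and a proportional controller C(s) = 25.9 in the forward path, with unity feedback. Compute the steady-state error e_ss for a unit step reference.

The loop is type 0. Static position error constant K_pos = C(0)·P(0) = 25.9·0.03262 = 0.8448.
Steady-state error to a unit step: e_ss = 1/(1+K_pos) = 1/1.845 = 0.542.

0.542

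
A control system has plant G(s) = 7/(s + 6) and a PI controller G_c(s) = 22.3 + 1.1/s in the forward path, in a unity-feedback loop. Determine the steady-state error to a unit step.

The open loop G_c(s)G(s) has a pole at the origin (type 1), so the static position error constant is infinite and e_ss = 1/(1+∞) = 0.

0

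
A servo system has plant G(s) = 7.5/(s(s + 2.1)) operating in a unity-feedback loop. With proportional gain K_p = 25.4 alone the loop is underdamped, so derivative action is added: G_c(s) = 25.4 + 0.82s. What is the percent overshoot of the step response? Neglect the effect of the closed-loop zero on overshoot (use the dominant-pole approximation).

Forward path: (25.4 + 0.82s)·7.5/(s(s+2.1)). The closed-loop characteristic equation is s² + (2.1 + 7.5·0.82)s + 7.5·25.4 = 0.
That is s² + 8.25s + 190.5 = 0, so ω_n = 13.8 rad/s and ζ = 8.25/(2·13.8) = 0.2989.
%OS = 100·exp(−πζ/√(1−ζ²)) = 37.4%.

37.4%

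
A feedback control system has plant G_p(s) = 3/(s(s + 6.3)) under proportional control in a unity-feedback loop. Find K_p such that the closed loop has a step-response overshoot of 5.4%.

K_p = 7.14

From %OS = 100·exp(−πζ/√(1−ζ²)) = 5.4%, ζ = −ln(0.054)/√(π²+ln²(0.054)) = 0.6806.
Characteristic equation s² + 6.3s + 3K_p = 0 gives ζ = 6.3/(2√(3K_p)).
Setting ζ = 0.6806: √(3K_p) = 6.3/(2·0.6806) = 4.628, so K_p = 21.42/3 = 7.14.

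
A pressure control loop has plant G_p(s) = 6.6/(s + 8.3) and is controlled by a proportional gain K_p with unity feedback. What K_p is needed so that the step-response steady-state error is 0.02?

The loop is type 0, so e_ss(step) = 1/(1 + K_pos) with K_pos = K_p·G_p(0).
G_p(0) = 0.7952. Require 1/(1 + K_p·0.7952) = 0.02, so 1 + 0.7952·K_p = 50.
K_p = (50 − 1)/0.7952 = 61.6.

K_p = 61.6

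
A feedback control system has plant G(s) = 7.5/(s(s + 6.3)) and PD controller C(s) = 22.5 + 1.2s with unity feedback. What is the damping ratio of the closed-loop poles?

ζ = 0.589

Forward path: (22.5 + 1.2s)·7.5/(s(s+6.3)). The closed-loop characteristic equation is s² + (6.3 + 7.5·1.2)s + 7.5·22.5 = 0.
That is s² + 15.3s + 168.8 = 0, so ω_n = 12.99 rad/s and ζ = 15.3/(2·12.99) = 0.5889.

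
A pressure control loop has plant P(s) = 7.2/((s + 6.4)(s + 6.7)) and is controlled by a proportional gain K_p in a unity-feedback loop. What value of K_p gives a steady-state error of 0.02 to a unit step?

K_p = 292

For a type-0 loop with proportional control, e_ss = 1/(1 + K_p·P(0)).
P(0) = 0.1679. Require 1/(1 + K_p·0.1679) = 0.02, so 1 + 0.1679·K_p = 50.
K_p = (50 − 1)/0.1679 = 292.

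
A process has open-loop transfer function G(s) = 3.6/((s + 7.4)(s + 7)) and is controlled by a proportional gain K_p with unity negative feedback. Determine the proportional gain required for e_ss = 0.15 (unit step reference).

The loop is type 0, so e_ss(step) = 1/(1 + K_pos) with K_pos = K_p·G(0).
G(0) = 0.0695. Require 1/(1 + K_p·0.0695) = 0.15, so 1 + 0.0695·K_p = 6.667.
K_p = (6.667 − 1)/0.0695 = 81.5.

K_p = 81.5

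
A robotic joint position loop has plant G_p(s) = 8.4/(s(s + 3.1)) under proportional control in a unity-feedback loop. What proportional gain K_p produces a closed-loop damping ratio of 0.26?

K_p = 4.23

Closed-loop characteristic equation: s² + 3.1s + K_p·8.4 = 0.
So ω_n = √(8.4K_p) and 2ζω_n = 3.1, giving ζ = 3.1/(2√(8.4K_p)).
Setting ζ = 0.26: √(8.4K_p) = 3.1/(2·0.26) = 5.962, so K_p = 35.54/8.4 = 4.23.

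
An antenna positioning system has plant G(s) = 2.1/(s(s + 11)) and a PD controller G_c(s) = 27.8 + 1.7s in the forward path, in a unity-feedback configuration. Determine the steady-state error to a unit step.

The open loop G_c(s)G(s) has a pole at the origin (type 1), so the static position error constant is infinite and e_ss = 1/(1+∞) = 0.

0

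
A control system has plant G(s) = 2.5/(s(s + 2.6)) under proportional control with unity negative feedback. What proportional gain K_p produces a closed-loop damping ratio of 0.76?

K_p = 1.17

Closed-loop characteristic equation: s² + 2.6s + K_p·2.5 = 0.
So ω_n = √(2.5K_p) and 2ζω_n = 2.6, giving ζ = 2.6/(2√(2.5K_p)).
Setting ζ = 0.76: √(2.5K_p) = 2.6/(2·0.76) = 1.711, so K_p = 2.926/2.5 = 1.17.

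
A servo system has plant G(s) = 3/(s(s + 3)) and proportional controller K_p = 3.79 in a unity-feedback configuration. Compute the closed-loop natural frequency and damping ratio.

With unity feedback the closed-loop characteristic equation is s² + 3s + 3.79·3 = s² + 3s + 11.37 = 0.
So ω_n² = 11.37 ⇒ ω_n = 3.372 rad/s, and ζ = 3/(2ω_n) = 0.445.

ω_n = 3.37 rad/s, ζ = 0.445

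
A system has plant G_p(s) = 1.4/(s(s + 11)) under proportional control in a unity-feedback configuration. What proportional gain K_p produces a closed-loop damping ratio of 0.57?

K_p = 66.5

Closed-loop characteristic equation: s² + 11s + K_p·1.4 = 0.
So ω_n = √(1.4K_p) and 2ζω_n = 11, giving ζ = 11/(2√(1.4K_p)).
Setting ζ = 0.57: √(1.4K_p) = 11/(2·0.57) = 9.649, so K_p = 93.11/1.4 = 66.5.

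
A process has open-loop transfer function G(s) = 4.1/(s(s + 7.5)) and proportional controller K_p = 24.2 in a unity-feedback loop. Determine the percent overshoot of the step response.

27.9%

The closed-loop denominator s² + 7.5s + 99.22 gives ω_n = √99.22 = 9.961 and ζ = 7.5/(2ω_n) = 0.3765.
%OS = 100·exp(−πζ/√(1−ζ²)) = 100·exp(−π·0.3765/√0.8583) = 27.9%.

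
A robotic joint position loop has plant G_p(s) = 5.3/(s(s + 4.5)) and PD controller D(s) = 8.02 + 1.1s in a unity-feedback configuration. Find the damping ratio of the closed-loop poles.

Forward path: (8.02 + 1.1s)·5.3/(s(s+4.5)). The closed-loop characteristic equation is s² + (4.5 + 5.3·1.1)s + 5.3·8.02 = 0.
That is s² + 10.33s + 42.51 = 0, so ω_n = 6.52 rad/s and ζ = 10.33/(2·6.52) = 0.7922.

ζ = 0.792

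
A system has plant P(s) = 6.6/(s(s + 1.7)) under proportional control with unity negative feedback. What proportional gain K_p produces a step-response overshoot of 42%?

From %OS = 100·exp(−πζ/√(1−ζ²)) = 42%, ζ = −ln(0.42)/√(π²+ln²(0.42)) = 0.2662.
Characteristic equation s² + 1.7s + 6.6K_p = 0 gives ζ = 1.7/(2√(6.6K_p)).
Setting ζ = 0.2662: √(6.6K_p) = 1.7/(2·0.2662) = 3.193, so K_p = 10.2/6.6 = 1.55.

K_p = 1.55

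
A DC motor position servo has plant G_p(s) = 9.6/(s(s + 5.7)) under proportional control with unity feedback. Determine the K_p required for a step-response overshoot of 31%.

From %OS = 100·exp(−πζ/√(1−ζ²)) = 31%, ζ = −ln(0.31)/√(π²+ln²(0.31)) = 0.3493.
Characteristic equation s² + 5.7s + 9.6K_p = 0 gives ζ = 5.7/(2√(9.6K_p)).
Setting ζ = 0.3493: √(9.6K_p) = 5.7/(2·0.3493) = 8.159, so K_p = 66.57/9.6 = 6.93.

K_p = 6.93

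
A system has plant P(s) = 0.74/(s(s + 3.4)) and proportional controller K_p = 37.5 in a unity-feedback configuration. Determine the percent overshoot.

From 1 + K_pP(s) = 0: s² + 3.4s + 27.75 = 0 ⇒ ω_n = 5.268, ζ = 0.3227.
%OS = 100·exp(−πζ/√(1−ζ²)) = 100·exp(−π·0.3227/√0.8959) = 34.3%.

34.3%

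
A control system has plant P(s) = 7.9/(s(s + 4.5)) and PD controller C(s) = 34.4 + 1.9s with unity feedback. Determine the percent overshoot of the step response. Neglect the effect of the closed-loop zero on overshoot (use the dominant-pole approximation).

9.96%

Forward path: (34.4 + 1.9s)·7.9/(s(s+4.5)). The closed-loop characteristic equation is s² + (4.5 + 7.9·1.9)s + 7.9·34.4 = 0.
That is s² + 19.51s + 271.8 = 0, so ω_n = 16.49 rad/s and ζ = 19.51/(2·16.49) = 0.5917.
%OS = 100·exp(−πζ/√(1−ζ²)) = 9.96%.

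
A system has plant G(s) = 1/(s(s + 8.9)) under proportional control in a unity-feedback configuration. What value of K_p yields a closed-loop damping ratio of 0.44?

Closed-loop characteristic equation: s² + 8.9s + K_p·1 = 0.
So ω_n = √(1K_p) and 2ζω_n = 8.9, giving ζ = 8.9/(2√(1K_p)).
Setting ζ = 0.44: √(1K_p) = 8.9/(2·0.44) = 10.11, so K_p = 102.3/1 = 102.

K_p = 102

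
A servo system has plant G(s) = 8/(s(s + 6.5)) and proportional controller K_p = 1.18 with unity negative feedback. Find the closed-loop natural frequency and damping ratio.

1 + K_p·G(s) = 0 gives s² + 6.5s + 9.44 = 0.
Matching s² + 2ζω_n s + ω_n²: ω_n = √9.44 = 3.072 rad/s and 2ζω_n = 6.5, so ζ = 6.5/(2·3.072) = 1.06.

ω_n = 3.07 rad/s, ζ = 1.06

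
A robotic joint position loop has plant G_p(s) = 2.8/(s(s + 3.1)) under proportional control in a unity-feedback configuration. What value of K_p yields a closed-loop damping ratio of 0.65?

K_p = 2.03

Closed-loop characteristic equation: s² + 3.1s + K_p·2.8 = 0.
So ω_n = √(2.8K_p) and 2ζω_n = 3.1, giving ζ = 3.1/(2√(2.8K_p)).
Setting ζ = 0.65: √(2.8K_p) = 3.1/(2·0.65) = 2.385, so K_p = 5.686/2.8 = 2.03.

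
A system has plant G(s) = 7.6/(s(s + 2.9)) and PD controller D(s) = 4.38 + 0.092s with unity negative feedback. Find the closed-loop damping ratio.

Forward path: (4.38 + 0.092s)·7.6/(s(s+2.9)). The closed-loop characteristic equation is s² + (2.9 + 7.6·0.092)s + 7.6·4.38 = 0.
That is s² + 3.599s + 33.29 = 0, so ω_n = 5.77 rad/s and ζ = 3.599/(2·5.77) = 0.3119.

ζ = 0.312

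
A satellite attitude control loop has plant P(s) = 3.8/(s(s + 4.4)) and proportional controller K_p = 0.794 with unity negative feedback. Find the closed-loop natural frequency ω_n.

The closed-loop denominator is s(s+4.4) + 0.794·3.8 = s² + 4.4s + 3.017.
Matching s² + 2ζω_n s + ω_n²: ω_n = √3.017 = 1.737 rad/s and 2ζω_n = 4.4, so ζ = 4.4/(2·1.737) = 1.27.

ω_n = 1.74 rad/s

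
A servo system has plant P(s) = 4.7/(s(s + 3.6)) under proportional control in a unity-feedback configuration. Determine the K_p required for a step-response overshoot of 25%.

K_p = 4.23

From %OS = 100·exp(−πζ/√(1−ζ²)) = 25%, ζ = −ln(0.25)/√(π²+ln²(0.25)) = 0.4037.
Characteristic equation s² + 3.6s + 4.7K_p = 0 gives ζ = 3.6/(2√(4.7K_p)).
Setting ζ = 0.4037: √(4.7K_p) = 3.6/(2·0.4037) = 4.459, so K_p = 19.88/4.7 = 4.23.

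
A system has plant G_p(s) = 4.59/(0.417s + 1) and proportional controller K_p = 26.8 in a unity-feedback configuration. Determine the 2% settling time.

T_s ≈ 0.0135 s

Closed loop: T(s) = K_p·G_p/(1+K_p·G_p) = 123/(0.417s + 1 + 123), with pole at s = −(1 + 123)/0.417 = −297.4.
τ = 1/297.4 = 0.003363 s, so 2% settling time ≈ 4τ = 0.0135 s.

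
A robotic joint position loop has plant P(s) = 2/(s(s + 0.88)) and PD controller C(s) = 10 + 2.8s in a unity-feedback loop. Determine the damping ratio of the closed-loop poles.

Forward path: (10 + 2.8s)·2/(s(s+0.88)). The closed-loop characteristic equation is s² + (0.88 + 2·2.8)s + 2·10 = 0.
That is s² + 6.48s + 20 = 0, so ω_n = 4.472 rad/s and ζ = 6.48/(2·4.472) = 0.7245.

ζ = 0.724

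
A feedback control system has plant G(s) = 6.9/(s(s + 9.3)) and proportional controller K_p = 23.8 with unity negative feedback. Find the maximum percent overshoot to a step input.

From 1 + K_pG(s) = 0: s² + 9.3s + 164.2 = 0 ⇒ ω_n = 12.81, ζ = 0.3629.
%OS = 100·exp(−πζ/√(1−ζ²)) = 100·exp(−π·0.3629/√0.8683) = 29.4%.

29.4%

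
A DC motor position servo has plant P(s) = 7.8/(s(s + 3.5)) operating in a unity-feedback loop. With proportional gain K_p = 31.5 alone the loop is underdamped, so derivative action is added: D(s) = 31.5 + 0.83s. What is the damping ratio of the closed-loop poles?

ζ = 0.318

Forward path: (31.5 + 0.83s)·7.8/(s(s+3.5)). The closed-loop characteristic equation is s² + (3.5 + 7.8·0.83)s + 7.8·31.5 = 0.
That is s² + 9.974s + 245.7 = 0, so ω_n = 15.67 rad/s and ζ = 9.974/(2·15.67) = 0.3182.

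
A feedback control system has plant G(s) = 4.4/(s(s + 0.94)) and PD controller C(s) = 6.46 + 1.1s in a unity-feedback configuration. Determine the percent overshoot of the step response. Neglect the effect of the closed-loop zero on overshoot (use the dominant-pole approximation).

13.2%

Forward path: (6.46 + 1.1s)·4.4/(s(s+0.94)). The closed-loop characteristic equation is s² + (0.94 + 4.4·1.1)s + 4.4·6.46 = 0.
That is s² + 5.78s + 28.42 = 0, so ω_n = 5.331 rad/s and ζ = 5.78/(2·5.331) = 0.5421.
%OS = 100·exp(−πζ/√(1−ζ²)) = 13.2%.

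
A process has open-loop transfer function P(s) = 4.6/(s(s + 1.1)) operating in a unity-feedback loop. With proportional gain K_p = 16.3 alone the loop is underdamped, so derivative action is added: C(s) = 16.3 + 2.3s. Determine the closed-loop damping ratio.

Forward path: (16.3 + 2.3s)·4.6/(s(s+1.1)). The closed-loop characteristic equation is s² + (1.1 + 4.6·2.3)s + 4.6·16.3 = 0.
That is s² + 11.68s + 74.98 = 0, so ω_n = 8.659 rad/s and ζ = 11.68/(2·8.659) = 0.6744.

ζ = 0.674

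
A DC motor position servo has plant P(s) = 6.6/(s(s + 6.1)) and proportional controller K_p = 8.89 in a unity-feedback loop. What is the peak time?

T_p = 0.447 s

From 1 + K_pP(s) = 0: s² + 6.1s + 58.67 = 0 ⇒ ω_n = 7.66, ζ = 0.3982.
Damped frequency ω_d = ω_n√(1−ζ²) = 7.026 rad/s, so peak time T_p = π/ω_d = 0.447 s.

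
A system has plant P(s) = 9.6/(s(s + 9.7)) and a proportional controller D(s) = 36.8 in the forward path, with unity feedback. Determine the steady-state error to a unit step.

0

The open loop D(s)P(s) has a pole at the origin (type 1), so the static position error constant is infinite and e_ss = 1/(1+∞) = 0.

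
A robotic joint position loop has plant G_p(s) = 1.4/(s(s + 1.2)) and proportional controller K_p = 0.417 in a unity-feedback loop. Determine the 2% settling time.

T_s ≈ 6.67 s

Closed-loop characteristic equation: s² + 1.2s + 0.5838 = 0, so ω_n = 0.7641 rad/s and ζ = 1.2/(2·0.7641) = 0.7853.
2% settling time T_s ≈ 4/(ζω_n) = 4/0.6 = 6.67 s.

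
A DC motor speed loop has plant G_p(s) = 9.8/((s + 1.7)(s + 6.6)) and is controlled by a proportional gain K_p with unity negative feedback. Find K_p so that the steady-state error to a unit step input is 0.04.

The loop is type 0, so e_ss(step) = 1/(1 + K_pos) with K_pos = K_p·G_p(0).
G_p(0) = 0.8734. Require 1/(1 + K_p·0.8734) = 0.04, so 1 + 0.8734·K_p = 25.
K_p = (25 − 1)/0.8734 = 27.5.

K_p = 27.5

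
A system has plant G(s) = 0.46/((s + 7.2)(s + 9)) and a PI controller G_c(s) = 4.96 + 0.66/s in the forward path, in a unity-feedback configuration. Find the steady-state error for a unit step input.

0

The open loop G_c(s)G(s) has a pole at the origin (type 1), so the static position error constant is infinite and e_ss = 1/(1+∞) = 0.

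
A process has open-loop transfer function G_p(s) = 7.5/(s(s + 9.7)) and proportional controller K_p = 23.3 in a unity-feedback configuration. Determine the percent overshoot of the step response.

From 1 + K_pG_p(s) = 0: s² + 9.7s + 174.8 = 0 ⇒ ω_n = 13.22, ζ = 0.3669.
%OS = 100·exp(−πζ/√(1−ζ²)) = 100·exp(−π·0.3669/√0.8654) = 29%.

29%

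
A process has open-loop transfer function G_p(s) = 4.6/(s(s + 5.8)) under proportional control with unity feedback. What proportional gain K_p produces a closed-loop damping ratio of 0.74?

K_p = 3.34

Closed-loop characteristic equation: s² + 5.8s + K_p·4.6 = 0.
So ω_n = √(4.6K_p) and 2ζω_n = 5.8, giving ζ = 5.8/(2√(4.6K_p)).
Setting ζ = 0.74: √(4.6K_p) = 5.8/(2·0.74) = 3.919, so K_p = 15.36/4.6 = 3.34.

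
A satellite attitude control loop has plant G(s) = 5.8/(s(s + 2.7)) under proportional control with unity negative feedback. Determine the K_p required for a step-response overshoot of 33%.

From %OS = 100·exp(−πζ/√(1−ζ²)) = 33%, ζ = −ln(0.33)/√(π²+ln²(0.33)) = 0.3328.
Characteristic equation s² + 2.7s + 5.8K_p = 0 gives ζ = 2.7/(2√(5.8K_p)).
Setting ζ = 0.3328: √(5.8K_p) = 2.7/(2·0.3328) = 4.057, so K_p = 16.46/5.8 = 2.84.

K_p = 2.84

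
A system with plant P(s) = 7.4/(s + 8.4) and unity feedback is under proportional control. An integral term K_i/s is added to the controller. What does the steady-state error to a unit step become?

0

Adding integral action puts a pole at s = 0 in the forward path, raising the system type to 1; a type-1 loop has zero steady-state error to a step.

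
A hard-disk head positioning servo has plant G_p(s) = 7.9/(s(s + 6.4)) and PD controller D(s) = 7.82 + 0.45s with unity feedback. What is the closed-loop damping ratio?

ζ = 0.633

Forward path: (7.82 + 0.45s)·7.9/(s(s+6.4)). The closed-loop characteristic equation is s² + (6.4 + 7.9·0.45)s + 7.9·7.82 = 0.
That is s² + 9.955s + 61.78 = 0, so ω_n = 7.86 rad/s and ζ = 9.955/(2·7.86) = 0.6333.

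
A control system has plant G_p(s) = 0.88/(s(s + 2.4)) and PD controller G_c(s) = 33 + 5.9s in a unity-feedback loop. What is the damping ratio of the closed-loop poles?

Forward path: (33 + 5.9s)·0.88/(s(s+2.4)). The closed-loop characteristic equation is s² + (2.4 + 0.88·5.9)s + 0.88·33 = 0.
That is s² + 7.592s + 29.04 = 0, so ω_n = 5.389 rad/s and ζ = 7.592/(2·5.389) = 0.7044.

ζ = 0.704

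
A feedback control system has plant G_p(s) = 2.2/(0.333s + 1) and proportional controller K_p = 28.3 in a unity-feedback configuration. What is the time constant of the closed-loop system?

Closed loop: T(s) = K_p·G_p/(1+K_p·G_p) = 62.26/(0.333s + 1 + 62.26), with pole at s = −(1 + 62.26)/0.333 = −190.
Closed-loop time constant τ = 1/190 = 0.00526 s.

τ = 0.00526 s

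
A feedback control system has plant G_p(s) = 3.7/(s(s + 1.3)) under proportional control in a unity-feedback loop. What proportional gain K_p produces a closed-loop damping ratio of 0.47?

Closed-loop characteristic equation: s² + 1.3s + K_p·3.7 = 0.
So ω_n = √(3.7K_p) and 2ζω_n = 1.3, giving ζ = 1.3/(2√(3.7K_p)).
Setting ζ = 0.47: √(3.7K_p) = 1.3/(2·0.47) = 1.383, so K_p = 1.913/3.7 = 0.517.

K_p = 0.517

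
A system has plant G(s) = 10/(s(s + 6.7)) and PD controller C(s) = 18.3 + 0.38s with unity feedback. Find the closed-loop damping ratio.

ζ = 0.388

Forward path: (18.3 + 0.38s)·10/(s(s+6.7)). The closed-loop characteristic equation is s² + (6.7 + 10·0.38)s + 10·18.3 = 0.
That is s² + 10.5s + 183 = 0, so ω_n = 13.53 rad/s and ζ = 10.5/(2·13.53) = 0.3881.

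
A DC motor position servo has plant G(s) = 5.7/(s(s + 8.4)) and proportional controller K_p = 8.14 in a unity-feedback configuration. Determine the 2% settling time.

Closed-loop characteristic equation: s² + 8.4s + 46.4 = 0, so ω_n = 6.812 rad/s and ζ = 8.4/(2·6.812) = 0.6166.
2% settling time T_s ≈ 4/(ζω_n) = 4/4.2 = 0.952 s.

T_s ≈ 0.952 s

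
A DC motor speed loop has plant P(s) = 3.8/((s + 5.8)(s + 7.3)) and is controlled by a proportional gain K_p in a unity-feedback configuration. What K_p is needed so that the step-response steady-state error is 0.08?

For a type-0 loop with proportional control, e_ss = 1/(1 + K_p·P(0)).
P(0) = 0.08975. Require 1/(1 + K_p·0.08975) = 0.08, so 1 + 0.08975·K_p = 12.5.
K_p = (12.5 − 1)/0.08975 = 128.

K_p = 128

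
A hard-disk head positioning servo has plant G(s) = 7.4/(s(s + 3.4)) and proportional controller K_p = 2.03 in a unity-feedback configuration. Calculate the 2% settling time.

T_s ≈ 2.35 s

Closed-loop characteristic equation: s² + 3.4s + 15.02 = 0, so ω_n = 3.876 rad/s and ζ = 3.4/(2·3.876) = 0.4386.
2% settling time T_s ≈ 4/(ζω_n) = 4/1.7 = 2.35 s.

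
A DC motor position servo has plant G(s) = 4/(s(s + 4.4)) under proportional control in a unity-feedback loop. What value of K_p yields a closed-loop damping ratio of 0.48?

Closed-loop characteristic equation: s² + 4.4s + K_p·4 = 0.
So ω_n = √(4K_p) and 2ζω_n = 4.4, giving ζ = 4.4/(2√(4K_p)).
Setting ζ = 0.48: √(4K_p) = 4.4/(2·0.48) = 4.583, so K_p = 21.01/4 = 5.25.

K_p = 5.25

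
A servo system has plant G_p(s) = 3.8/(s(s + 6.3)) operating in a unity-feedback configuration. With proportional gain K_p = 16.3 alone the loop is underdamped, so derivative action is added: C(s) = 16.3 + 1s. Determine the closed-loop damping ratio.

Forward path: (16.3 + 1s)·3.8/(s(s+6.3)). The closed-loop characteristic equation is s² + (6.3 + 3.8·1)s + 3.8·16.3 = 0.
That is s² + 10.1s + 61.94 = 0, so ω_n = 7.87 rad/s and ζ = 10.1/(2·7.87) = 0.6417.

ζ = 0.642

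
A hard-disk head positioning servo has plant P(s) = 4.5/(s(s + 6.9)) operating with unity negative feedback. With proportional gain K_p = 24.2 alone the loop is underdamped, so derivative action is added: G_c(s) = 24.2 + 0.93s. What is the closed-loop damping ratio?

ζ = 0.531

Forward path: (24.2 + 0.93s)·4.5/(s(s+6.9)). The closed-loop characteristic equation is s² + (6.9 + 4.5·0.93)s + 4.5·24.2 = 0.
That is s² + 11.09s + 108.9 = 0, so ω_n = 10.44 rad/s and ζ = 11.09/(2·10.44) = 0.5311.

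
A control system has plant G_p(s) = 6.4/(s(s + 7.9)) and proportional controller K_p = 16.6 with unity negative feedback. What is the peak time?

Closed-loop characteristic equation: s² + 7.9s + 106.2 = 0, so ω_n = 10.31 rad/s and ζ = 7.9/(2·10.31) = 0.3832.
Damped frequency ω_d = ω_n√(1−ζ²) = 9.52 rad/s, so peak time T_p = π/ω_d = 0.33 s.

T_p = 0.33 s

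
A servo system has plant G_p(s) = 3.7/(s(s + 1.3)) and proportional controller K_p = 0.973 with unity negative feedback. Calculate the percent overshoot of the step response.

31.8%

The closed-loop denominator s² + 1.3s + 3.6 gives ω_n = √3.6 = 1.897 and ζ = 1.3/(2ω_n) = 0.3426.
%OS = 100·exp(−πζ/√(1−ζ²)) = 100·exp(−π·0.3426/√0.8826) = 31.8%.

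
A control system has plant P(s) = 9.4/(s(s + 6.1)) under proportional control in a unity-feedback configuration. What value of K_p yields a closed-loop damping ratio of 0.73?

K_p = 1.86

Closed-loop characteristic equation: s² + 6.1s + K_p·9.4 = 0.
So ω_n = √(9.4K_p) and 2ζω_n = 6.1, giving ζ = 6.1/(2√(9.4K_p)).
Setting ζ = 0.73: √(9.4K_p) = 6.1/(2·0.73) = 4.178, so K_p = 17.46/9.4 = 1.86.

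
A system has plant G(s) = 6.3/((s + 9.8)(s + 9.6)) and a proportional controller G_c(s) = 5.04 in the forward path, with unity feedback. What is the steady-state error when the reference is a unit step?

The loop is type 0. Static position error constant K_pos = G_c(0)·G(0) = 5.04·0.06696 = 0.3375.
Steady-state error to a unit step: e_ss = 1/(1+K_pos) = 1/1.337 = 0.748.

0.748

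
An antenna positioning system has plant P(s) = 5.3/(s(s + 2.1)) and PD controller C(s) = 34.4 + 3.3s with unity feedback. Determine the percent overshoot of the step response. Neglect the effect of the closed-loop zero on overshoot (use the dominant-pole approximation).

3.65%

Forward path: (34.4 + 3.3s)·5.3/(s(s+2.1)). The closed-loop characteristic equation is s² + (2.1 + 5.3·3.3)s + 5.3·34.4 = 0.
That is s² + 19.59s + 182.3 = 0, so ω_n = 13.5 rad/s and ζ = 19.59/(2·13.5) = 0.7254.
%OS = 100·exp(−πζ/√(1−ζ²)) = 3.65%.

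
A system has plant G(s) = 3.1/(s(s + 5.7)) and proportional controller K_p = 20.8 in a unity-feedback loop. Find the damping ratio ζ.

ζ = 0.355

1 + K_p·G(s) = 0 gives s² + 5.7s + 64.48 = 0.
So ω_n² = 64.48 ⇒ ω_n = 8.03 rad/s, and ζ = 5.7/(2ω_n) = 0.355.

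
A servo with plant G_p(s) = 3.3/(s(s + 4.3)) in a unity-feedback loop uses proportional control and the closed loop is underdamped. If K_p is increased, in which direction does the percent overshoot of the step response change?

Characteristic equation s² + 4.3s + K_p·3.3 = 0: raising K_p raises ω_n while 2ζω_n = 4.3 is fixed, so ζ falls and overshoot grows.

increase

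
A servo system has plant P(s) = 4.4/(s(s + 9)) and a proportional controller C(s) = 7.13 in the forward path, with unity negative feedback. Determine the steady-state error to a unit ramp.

0.287

The loop has one pole at the origin (type 1). Velocity error constant K_v = lim_{s→0} s·C(s)P(s) = 7.13·4.4/9 = 3.486.
Steady-state error to a unit ramp: e_ss = 1/K_v = 0.287.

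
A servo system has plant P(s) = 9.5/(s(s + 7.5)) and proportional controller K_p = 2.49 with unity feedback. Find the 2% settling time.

T_s ≈ 1.07 s

Closed-loop characteristic equation: s² + 7.5s + 23.66 = 0, so ω_n = 4.864 rad/s and ζ = 7.5/(2·4.864) = 0.771.
2% settling time T_s ≈ 4/(ζω_n) = 4/3.75 = 1.07 s.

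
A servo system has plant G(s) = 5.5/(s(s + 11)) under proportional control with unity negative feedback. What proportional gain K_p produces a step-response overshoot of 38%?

From %OS = 100·exp(−πζ/√(1−ζ²)) = 38%, ζ = −ln(0.38)/√(π²+ln²(0.38)) = 0.2943.
Characteristic equation s² + 11s + 5.5K_p = 0 gives ζ = 11/(2√(5.5K_p)).
Setting ζ = 0.2943: √(5.5K_p) = 11/(2·0.2943) = 18.69, so K_p = 349.1/5.5 = 63.5.

K_p = 63.5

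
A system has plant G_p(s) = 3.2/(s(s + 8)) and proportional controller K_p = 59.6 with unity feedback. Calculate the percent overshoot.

38.6%

Closed-loop characteristic equation: s² + 8s + 190.7 = 0, so ω_n = 13.81 rad/s and ζ = 8/(2·13.81) = 0.2896.
%OS = 100·exp(−πζ/√(1−ζ²)) = 100·exp(−π·0.2896/√0.9161) = 38.6%.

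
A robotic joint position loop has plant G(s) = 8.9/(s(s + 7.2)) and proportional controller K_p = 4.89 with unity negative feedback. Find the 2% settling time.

From 1 + K_pG(s) = 0: s² + 7.2s + 43.52 = 0 ⇒ ω_n = 6.597, ζ = 0.5457.
2% settling time T_s ≈ 4/(ζω_n) = 4/3.6 = 1.11 s.

T_s ≈ 1.11 s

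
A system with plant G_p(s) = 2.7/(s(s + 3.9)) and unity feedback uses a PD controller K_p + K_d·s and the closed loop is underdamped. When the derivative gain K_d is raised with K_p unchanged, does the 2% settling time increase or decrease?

decrease

Characteristic equation s² + (3.9 + 2.7K_d)s + 2.7K_p = 0: raising K_d increases ζω_n = (3.9+2.7K_d)/2 while the loop stays underdamped, so T_s ≈ 4/(ζω_n) decreases.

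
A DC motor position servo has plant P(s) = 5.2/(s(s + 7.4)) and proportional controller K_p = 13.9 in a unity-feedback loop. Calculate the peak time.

From 1 + K_pP(s) = 0: s² + 7.4s + 72.28 = 0 ⇒ ω_n = 8.502, ζ = 0.4352.
Damped frequency ω_d = ω_n√(1−ζ²) = 7.654 rad/s, so peak time T_p = π/ω_d = 0.41 s.

T_p = 0.41 s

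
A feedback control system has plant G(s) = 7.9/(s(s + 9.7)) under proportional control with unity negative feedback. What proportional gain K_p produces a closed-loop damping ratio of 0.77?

Closed-loop characteristic equation: s² + 9.7s + K_p·7.9 = 0.
So ω_n = √(7.9K_p) and 2ζω_n = 9.7, giving ζ = 9.7/(2√(7.9K_p)).
Setting ζ = 0.77: √(7.9K_p) = 9.7/(2·0.77) = 6.299, so K_p = 39.67/7.9 = 5.02.

K_p = 5.02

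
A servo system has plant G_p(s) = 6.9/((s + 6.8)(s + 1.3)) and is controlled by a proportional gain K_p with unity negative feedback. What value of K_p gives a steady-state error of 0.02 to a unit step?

For a type-0 loop with proportional control, e_ss = 1/(1 + K_p·G_p(0)).
G_p(0) = 0.7805. Require 1/(1 + K_p·0.7805) = 0.02, so 1 + 0.7805·K_p = 50.
K_p = (50 − 1)/0.7805 = 62.8.

K_p = 62.8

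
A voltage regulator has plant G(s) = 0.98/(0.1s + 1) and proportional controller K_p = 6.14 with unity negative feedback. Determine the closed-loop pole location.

s = -70.17

Closed loop: T(s) = K_p·G/(1+K_p·G) = 6.017/(0.1s + 1 + 6.017), with pole at s = −(1 + 6.017)/0.1 = −70.17.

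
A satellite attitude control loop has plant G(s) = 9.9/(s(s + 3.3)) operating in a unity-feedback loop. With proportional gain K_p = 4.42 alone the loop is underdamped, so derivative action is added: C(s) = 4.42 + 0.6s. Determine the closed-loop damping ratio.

ζ = 0.698

Forward path: (4.42 + 0.6s)·9.9/(s(s+3.3)). The closed-loop characteristic equation is s² + (3.3 + 9.9·0.6)s + 9.9·4.42 = 0.
That is s² + 9.24s + 43.76 = 0, so ω_n = 6.615 rad/s and ζ = 9.24/(2·6.615) = 0.6984.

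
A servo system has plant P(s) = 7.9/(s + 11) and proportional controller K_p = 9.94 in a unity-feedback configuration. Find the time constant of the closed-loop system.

τ = 0.0112 s

Closed-loop transfer function: T(s) = K_p·P(s)/(1 + K_p·P(s)) = 78.53/(s + 11 + 78.53) = 78.53/(s + 89.53).
Time constant τ = 1/89.53 = 0.0112 s.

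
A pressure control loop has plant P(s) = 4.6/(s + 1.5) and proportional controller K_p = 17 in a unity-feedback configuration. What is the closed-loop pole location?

Closed-loop transfer function: T(s) = K_p·P(s)/(1 + K_p·P(s)) = 78.2/(s + 1.5 + 78.2) = 78.2/(s + 79.7).
The closed-loop pole is at s = −79.7.

s = -79.7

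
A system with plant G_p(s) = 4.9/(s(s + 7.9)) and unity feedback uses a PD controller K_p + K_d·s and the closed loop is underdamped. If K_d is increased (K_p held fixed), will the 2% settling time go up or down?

decrease

Characteristic equation s² + (7.9 + 4.9K_d)s + 4.9K_p = 0: raising K_d increases ζω_n = (7.9+4.9K_d)/2 while the loop stays underdamped, so T_s ≈ 4/(ζω_n) decreases.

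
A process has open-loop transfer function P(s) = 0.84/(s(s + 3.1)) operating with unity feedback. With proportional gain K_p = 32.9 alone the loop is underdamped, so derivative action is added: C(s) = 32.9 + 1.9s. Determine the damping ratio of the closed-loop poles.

Forward path: (32.9 + 1.9s)·0.84/(s(s+3.1)). The closed-loop characteristic equation is s² + (3.1 + 0.84·1.9)s + 0.84·32.9 = 0.
That is s² + 4.696s + 27.64 = 0, so ω_n = 5.257 rad/s and ζ = 4.696/(2·5.257) = 0.4466.

ζ = 0.447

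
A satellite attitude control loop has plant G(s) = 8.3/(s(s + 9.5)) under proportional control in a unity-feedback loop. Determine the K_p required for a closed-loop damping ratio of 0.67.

Closed-loop characteristic equation: s² + 9.5s + K_p·8.3 = 0.
So ω_n = √(8.3K_p) and 2ζω_n = 9.5, giving ζ = 9.5/(2√(8.3K_p)).
Setting ζ = 0.67: √(8.3K_p) = 9.5/(2·0.67) = 7.09, so K_p = 50.26/8.3 = 6.06.

K_p = 6.06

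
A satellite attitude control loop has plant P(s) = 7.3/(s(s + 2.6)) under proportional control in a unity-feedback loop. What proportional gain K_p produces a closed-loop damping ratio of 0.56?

K_p = 0.738

Closed-loop characteristic equation: s² + 2.6s + K_p·7.3 = 0.
So ω_n = √(7.3K_p) and 2ζω_n = 2.6, giving ζ = 2.6/(2√(7.3K_p)).
Setting ζ = 0.56: √(7.3K_p) = 2.6/(2·0.56) = 2.321, so K_p = 5.389/7.3 = 0.738.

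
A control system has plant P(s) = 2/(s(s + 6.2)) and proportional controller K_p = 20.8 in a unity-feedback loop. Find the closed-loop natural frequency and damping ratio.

ω_n = 6.45 rad/s, ζ = 0.481

The closed-loop denominator is s(s+6.2) + 20.8·2 = s² + 6.2s + 41.6.
So ω_n² = 41.6 ⇒ ω_n = 6.45 rad/s, and ζ = 6.2/(2ω_n) = 0.481.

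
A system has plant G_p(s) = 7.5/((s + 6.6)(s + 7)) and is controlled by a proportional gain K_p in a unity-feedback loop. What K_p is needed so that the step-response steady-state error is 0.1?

The loop is type 0, so e_ss(step) = 1/(1 + K_pos) with K_pos = K_p·G_p(0).
G_p(0) = 0.1623. Require 1/(1 + K_p·0.1623) = 0.1, so 1 + 0.1623·K_p = 10.
K_p = (10 − 1)/0.1623 = 55.4.

K_p = 55.4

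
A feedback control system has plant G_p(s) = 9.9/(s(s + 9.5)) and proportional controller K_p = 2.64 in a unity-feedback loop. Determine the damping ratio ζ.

1 + K_p·G_p(s) = 0 gives s² + 9.5s + 26.14 = 0.
Matching s² + 2ζω_n s + ω_n²: ω_n = √26.14 = 5.112 rad/s and 2ζω_n = 9.5, so ζ = 9.5/(2·5.112) = 0.929.

ζ = 0.929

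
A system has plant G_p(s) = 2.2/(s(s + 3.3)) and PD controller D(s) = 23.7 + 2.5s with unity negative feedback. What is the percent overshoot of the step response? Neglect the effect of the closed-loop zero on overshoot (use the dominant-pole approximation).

Forward path: (23.7 + 2.5s)·2.2/(s(s+3.3)). The closed-loop characteristic equation is s² + (3.3 + 2.2·2.5)s + 2.2·23.7 = 0.
That is s² + 8.8s + 52.14 = 0, so ω_n = 7.221 rad/s and ζ = 8.8/(2·7.221) = 0.6094.
%OS = 100·exp(−πζ/√(1−ζ²)) = 8.94%.

8.94%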